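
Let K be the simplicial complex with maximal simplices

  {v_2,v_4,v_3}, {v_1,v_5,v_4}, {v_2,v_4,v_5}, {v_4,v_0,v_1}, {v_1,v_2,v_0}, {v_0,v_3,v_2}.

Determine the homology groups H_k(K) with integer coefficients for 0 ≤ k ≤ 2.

H_0 ≅ Z,  H_1 ≅ Z,  H_2 = 0.

Order the vertices as v_0 < v_1 < v_2 < v_3 < v_4 < v_5. Listing each simplex with vertices in this order, K has dimension 2 with simplices:

  0-simplices (6): [v_0], [v_1], [v_2], [v_3], [v_4], [v_5]
  1-simplices (12): [v_0,v_1], [v_0,v_2], [v_0,v_3], [v_0,v_4], [v_1,v_2], [v_1,v_4], [v_1,v_5], [v_2,v_3], [v_2,v_4], [v_2,v_5], [v_3,v_4], [v_4,v_5]
  2-simplices (6): [v_0,v_1,v_2], [v_0,v_1,v_4], [v_0,v_2,v_3], [v_1,v_4,v_5], [v_2,v_3,v_4], [v_2,v_4,v_5]

giving chain groups C_0 ≅ Z^6, C_1 ≅ Z^12, C_2 ≅ Z^6.

Boundary ∂_1: C_1 → C_0 is given by ∂[p,q] = [q] − [p]. For instance
  ∂[v_2,v_5] = [v_5] − [v_2].
As a 6×12 matrix over Z this has rank 5, with invariant factors (1,1,1,1,1).

∂_2: C_2 → C_1 sends each 2-simplex [p,q,r] to [q,r] − [p,r] + [p,q]. For instance
  ∂[v_0,v_1,v_2] = [v_1,v_2] − [v_0,v_2] + [v_0,v_1],
  ∂[v_0,v_2,v_3] = [v_2,v_3] − [v_0,v_3] + [v_0,v_2].
The 12×6 boundary matrix has rank 6 and Smith normal form diag(1,1,1,1,1,1).

Computing H_k = (kernel of ∂_k) / (image of ∂_{k+1}):

  H_0: rank C_0 − rank ∂_1 = 6 − 5 = 1, and the invariant factors of ∂_1 are all 1, so H_0 = Z.
  H_1: rank ker ∂_1 − rank ∂_2 = (12 − 5) − 6 = 1, and the invariant factors of ∂_2 are all 1, so H_1 = Z.
  H_2: rank ker ∂_2 − rank ∂_3 = (6 − 6) − 0 = 0, and there is no ∂_3, so H_2 = 0.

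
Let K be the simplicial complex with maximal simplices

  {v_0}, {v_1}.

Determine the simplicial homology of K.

Fix the vertex order v_0 < v_1 and write every simplex with vertices in increasing order. Then dim K = 0 and the simplices of K are:

  0-simplices (2): [v_0], [v_1]

giving chain groups C_0 ≅ Z^2.

Reading off H_k = ker ∂_k / im ∂_{k+1}:

  H_0: rank C_0 − rank ∂_1 = 2 − 0 = 2, and there is no ∂_1, so H_0 = Z^2.

H_0 = Z^2.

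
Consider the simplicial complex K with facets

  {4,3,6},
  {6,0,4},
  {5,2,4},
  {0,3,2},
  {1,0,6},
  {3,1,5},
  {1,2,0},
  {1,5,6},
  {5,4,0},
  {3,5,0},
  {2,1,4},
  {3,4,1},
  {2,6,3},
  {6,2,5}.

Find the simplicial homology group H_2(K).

H_2 = Z.

Order the vertices as 0 < 1 < 2 < 3 < 4 < 5 < 6. Listing each simplex with vertices in this order, K has dimension 2 with simplices:

  0-simplices (7): [0], [1], [2], [3], [4], [5], [6]
  1-simplices (21): [0,1], [0,2], [0,3], [0,4], [0,5], [0,6], [1,2], [1,3], [1,4], [1,5], [1,6], [2,3], [2,4], [2,5], [2,6], [3,4], [3,5], [3,6], [4,5], [4,6], [5,6]
  2-simplices (14): [0,1,2], [0,1,6], [0,2,3], [0,3,5], [0,4,5], [0,4,6], [1,2,4], [1,3,4], [1,3,5], [1,5,6], [2,3,6], [2,4,5], [2,5,6], [3,4,6]

giving chain groups C_0 ≅ Z^7, C_1 ≅ Z^21, C_2 ≅ Z^14.

The boundary map ∂_1: C_1 → C_0 sends each edge [p,q] (with p < q) to q − p. For instance
  ∂[3,4] = [4] − [3].
This gives a 7×21 integer matrix of rank 6; reducing to Smith normal form yields diagonal entries (1,1,1,1,1,1).

Boundary ∂_2: C_2 → C_1 sends each 2-simplex [p,q,r] to [q,r] − [p,r] + [p,q]. For instance
  ∂[0,1,2] = [1,2] − [0,2] + [0,1],
  ∂[0,1,6] = [1,6] − [0,6] + [0,1].
As a 21×14 matrix over Z this has rank 13, with invariant factors (1,1,1,1,1,1,1,1,1,1,1,1,1).

Reading off H_k = ker ∂_k / im ∂_{k+1}:

  H_2: rank ker ∂_2 − rank ∂_3 = (14 − 13) − 0 = 1, and there is no ∂_3, so H_2 ≅ Z.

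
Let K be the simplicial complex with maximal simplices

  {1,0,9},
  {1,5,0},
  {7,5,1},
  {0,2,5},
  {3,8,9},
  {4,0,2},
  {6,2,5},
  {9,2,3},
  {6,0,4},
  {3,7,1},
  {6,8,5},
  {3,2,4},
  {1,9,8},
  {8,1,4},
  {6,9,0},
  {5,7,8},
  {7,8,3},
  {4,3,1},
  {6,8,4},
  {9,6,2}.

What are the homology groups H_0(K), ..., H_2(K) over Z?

H_0 ≅ Z,  H_1 ≅ Z ⊕ Z/2Z,  H_2 = 0.

K has 10 vertices, 30 edges, 20 triangles.
rank ∂_0 = 0, rank ∂_1 = 9 ⇒ b_0 = 10 − 0 − 9 = 1; all invariant factors of ∂_1 are 1 so no torsion. So H_0 ≅ Z.
rank ∂_1 = 9, rank ∂_2 = 20 ⇒ b_1 = 30 − 9 − 20 = 1; ∂_2 has invariant factor(s) [2] giving torsion. So H_1 ≅ Z ⊕ Z/2Z.
rank ∂_2 = 20, rank ∂_3 = 0 ⇒ b_2 = 20 − 20 − 0 = 0. So H_2 ≅ 0.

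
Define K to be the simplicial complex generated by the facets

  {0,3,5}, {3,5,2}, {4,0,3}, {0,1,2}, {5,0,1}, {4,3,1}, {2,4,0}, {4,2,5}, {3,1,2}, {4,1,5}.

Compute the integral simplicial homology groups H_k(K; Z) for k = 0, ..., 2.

H_0 = Z,  H_1 = Z/2,  H_2 = 0.

We work with the vertex ordering 0 < 1 < 2 < 3 < 4 < 5. The simplices of K, each written with vertices in increasing order, are:

  0-simplices (6): [0], [1], [2], [3], [4], [5]
  1-simplices (15): [0,1], [0,2], [0,3], [0,4], [0,5], [1,2], [1,3], [1,4], [1,5], [2,3], [2,4], [2,5], [3,4], [3,5], [4,5]
  2-simplices (10): [0,1,2], [0,1,5], [0,2,4], [0,3,4], [0,3,5], [1,2,3], [1,3,4], [1,4,5], [2,3,5], [2,4,5]

giving chain groups C_0 ≅ Z^6, C_1 ≅ Z^15, C_2 ≅ Z^10.

Boundary ∂_1: C_1 → C_0 sends each edge [p,q] (with p < q) to q − p.
The resulting 6×15 matrix has rank 5, and its Smith normal form has invariant factors (1,1,1,1,1).

∂_2: C_2 → C_1 sends each 2-simplex [p,q,r] to [q,r] − [p,r] + [p,q]. For instance
  ∂[0,1,2] = [1,2] − [0,2] + [0,1],
  ∂[2,4,5] = [4,5] − [2,5] + [2,4].
The 15×10 boundary matrix has rank 10 and Smith normal form diag(1,1,1,1,1,1,1,1,1,2).

From H_k ≅ ker(∂_k) / im(∂_{k+1}) we obtain:

  H_0: rank C_0 − rank ∂_1 = 6 − 5 = 1, and the invariant factors of ∂_1 are all 1, so H_0 ≅ Z.
  H_1: rank ker ∂_1 − rank ∂_2 = (15 − 5) − 10 = 0, and ∂_2 has invariant factor 2 > 1, so H_1 ≅ Z/2.
  H_2: rank ker ∂_2 − rank ∂_3 = (10 − 10) − 0 = 0, and there is no ∂_3, so H_2 ≅ 0.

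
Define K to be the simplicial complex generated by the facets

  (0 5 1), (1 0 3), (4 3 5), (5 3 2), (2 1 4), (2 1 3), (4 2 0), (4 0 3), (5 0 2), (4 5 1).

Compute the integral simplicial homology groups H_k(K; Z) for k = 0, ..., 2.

H_0 = Z,  H_1 = Z/2,  H_2 = 0.

We work with the vertex ordering 0 < 1 < 2 < 3 < 4 < 5. The simplices of K, each written with vertices in increasing order, are:

  0-simplices (6): [0], [1], [2], [3], [4], [5]
  1-simplices (15): [0,1], [0,2], [0,3], [0,4], [0,5], [1,2], [1,3], [1,4], [1,5], [2,3], [2,4], [2,5], [3,4], [3,5], [4,5]
  2-simplices (10): [0,1,3], [0,1,5], [0,2,4], [0,2,5], [0,3,4], [1,2,3], [1,2,4], [1,4,5], [2,3,5], [3,4,5]

Hence C_0 ≅ Z^6, C_1 ≅ Z^15, C_2 ≅ Z^10.

∂_1: C_1 → C_0 is given by ∂[p,q] = [q] − [p]. For instance
  ∂[0,5] = [5] − [0].
The 6×15 boundary matrix has rank 5 and Smith normal form diag(1,1,1,1,1).

Boundary ∂_2: C_2 → C_1 sends each 2-simplex [p,q,r] to [q,r] − [p,r] + [p,q]. For instance
  ∂[3,4,5] = [4,5] − [3,5] + [3,4],
  ∂[0,2,5] = [2,5] − [0,5] + [0,2].
This gives a 15×10 integer matrix of rank 10; reducing to Smith normal form yields diagonal entries (1,1,1,1,1,1,1,1,1,2).

From H_k ≅ ker(∂_k) / im(∂_{k+1}) we obtain:

  H_0: rank C_0 − rank ∂_1 = 6 − 5 = 1, and the invariant factors of ∂_1 are all 1, so H_0 = Z.
  H_1: rank ker ∂_1 − rank ∂_2 = (15 − 5) − 10 = 0, and ∂_2 has invariant factor 2 > 1, so H_1 = Z/2.
  H_2: rank ker ∂_2 − rank ∂_3 = (10 − 10) − 0 = 0, and there is no ∂_3, so H_2 = 0.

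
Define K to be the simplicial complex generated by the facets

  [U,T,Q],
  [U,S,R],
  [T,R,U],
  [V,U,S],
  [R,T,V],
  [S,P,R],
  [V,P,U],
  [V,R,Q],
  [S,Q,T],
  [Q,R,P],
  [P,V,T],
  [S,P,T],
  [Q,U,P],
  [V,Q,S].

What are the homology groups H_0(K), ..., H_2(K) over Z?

Fix the vertex order P < Q < R < S < T < U < V and write every simplex with vertices in increasing order. Then dim K = 2 and the simplices of K are:

  0-simplices (7): P, Q, R, S, T, U, V
  1-simplices (21): PQ, PR, PS, PT, PU, PV, QR, QS, QT, QU, QV, RS, RT, RU, RV, ST, SU, SV, TU, TV, UV
  2-simplices (14): PQR, PQU, PRS, PST, PTV, PUV, QRV, QST, QSV, QTU, RSU, RTU, RTV, SUV

giving chain groups C_0 ≅ Z^7, C_1 ≅ Z^21, C_2 ≅ Z^14.

Boundary ∂_1: C_1 → C_0 maps an edge to its endpoints' difference, ∂[p,q] = q − p.
The 7×21 boundary matrix has rank 6 and Smith normal form diag(1,1,1,1,1,1).

The boundary map ∂_2: C_2 → C_1 sends each 2-simplex [p,q,r] to [q,r] − [p,r] + [p,q]. For instance
  ∂RSU = SU − RU + RS,
  ∂PTV = TV − PV + PT.
The resulting 21×14 matrix has rank 13, and its Smith normal form has invariant factors (1,1,1,1,1,1,1,1,1,1,1,1,1).

Computing H_k = (kernel of ∂_k) / (image of ∂_{k+1}):

  H_0: rank C_0 − rank ∂_1 = 7 − 6 = 1, and the invariant factors of ∂_1 are all 1, so H_0 ≅ Z.
  H_1: rank ker ∂_1 − rank ∂_2 = (21 − 6) − 13 = 2, and the invariant factors of ∂_2 are all 1, so H_1 ≅ Z^2.
  H_2: rank ker ∂_2 − rank ∂_3 = (14 − 13) − 0 = 1, and there is no ∂_3, so H_2 ≅ Z.

As a check, the Euler characteristic is 7 − 21 + 14 = 0, which agrees with 1 − 2 + 1 = 0.

H_0 = Z,  H_1 = Z^2,  H_2 = Z.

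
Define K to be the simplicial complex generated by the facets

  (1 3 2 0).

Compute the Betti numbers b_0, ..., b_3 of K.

b_0 = 1, b_1 = 0, b_2 = 0, b_3 = 0.

We work with the vertex ordering 0 < 1 < 2 < 3. The simplices of K, each written with vertices in increasing order, are:

  0-simplices (4): [0], [1], [2], [3]
  1-simplices (6): [0,1], [0,2], [0,3], [1,2], [1,3], [2,3]
  2-simplices (4): [0,1,2], [0,1,3], [0,2,3], [1,2,3]
  3-simplices (1): [0,1,2,3]

giving chain groups C_0 ≅ Z^4, C_1 ≅ Z^6, C_2 ≅ Z^4, C_3 ≅ Z^1.

∂_1: C_1 → C_0 is given by ∂[p,q] = [q] − [p]. For instance
  ∂[1,3] = [3] − [1].
As a 4×6 matrix over Z this has rank 3, with invariant factors (1,1,1).

The boundary map ∂_2: C_2 → C_1 acts by ∂[p,q,r] = [q,r] − [p,r] + [p,q]. For instance
  ∂[1,2,3] = [2,3] − [1,3] + [1,2],
  ∂[0,1,3] = [1,3] − [0,3] + [0,1].
This gives a 6×4 integer matrix of rank 3; reducing to Smith normal form yields diagonal entries (1,1,1).

Boundary ∂_3: C_3 → C_2 sends each 3-simplex σ to the alternating sum Σ_i (−1)^i (σ with its i-th vertex removed). For instance
  ∂[0,1,2,3] = [1,2,3] − [0,2,3] + [0,1,3] − [0,1,2].
The resulting 4×1 matrix has rank 1, and its Smith normal form has invariant factors (1).

Computing H_k = (kernel of ∂_k) / (image of ∂_{k+1}):

  H_0: rank C_0 − rank ∂_1 = 4 − 3 = 1, and the invariant factors of ∂_1 are all 1, so H_0 ≅ Z.
  H_1: rank ker ∂_1 − rank ∂_2 = (6 − 3) − 3 = 0, and the invariant factors of ∂_2 are all 1, so H_1 ≅ 0.
  H_2: rank ker ∂_2 − rank ∂_3 = (4 − 3) − 1 = 0, and the invariant factors of ∂_3 are all 1, so H_2 ≅ 0.
  H_3: rank ker ∂_3 − rank ∂_4 = (1 − 1) − 0 = 0, and there is no ∂_4, so H_3 ≅ 0.

As a check, the Euler characteristic is 4 − 6 + 4 − 1 = 1, which agrees with 1 − 0 + 0 − 0 = 1.

Hence the Betti numbers are b_0 = 1, b_1 = 0, b_2 = 0, b_3 = 0.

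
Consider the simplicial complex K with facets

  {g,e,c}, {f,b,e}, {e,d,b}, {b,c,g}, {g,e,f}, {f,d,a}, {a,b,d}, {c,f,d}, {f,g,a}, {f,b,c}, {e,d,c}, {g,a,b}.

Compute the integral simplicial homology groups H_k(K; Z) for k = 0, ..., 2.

H_0 = Z,  H_1 = Z/2Z,  H_2 = 0.

Order the vertices as a < b < c < d < e < f < g. Listing each simplex with vertices in this order, K has dimension 2 with simplices:

  0-simplices (7): a, b, c, d, e, f, g
  1-simplices (18): ab, ad, af, ag, bc, bd, be, bf, bg, cd, ce, cf, cg, de, df, ef, eg, fg
  2-simplices (12): abd, abg, adf, afg, bcf, bcg, bde, bef, cde, cdf, ceg, efg

so the chain groups are C_0 ≅ Z^7, C_1 ≅ Z^18, C_2 ≅ Z^12.

The boundary map ∂_1: C_1 → C_0 sends each edge [p,q] (with p < q) to q − p. For instance
  ∂ag = g − a.
As a 7×18 matrix over Z this has rank 6, with invariant factors (1,1,1,1,1,1).

∂_2: C_2 → C_1 acts by ∂[p,q,r] = [q,r] − [p,r] + [p,q]. For instance
  ∂abd = bd − ad + ab,
  ∂adf = df − af + ad.
The 18×12 boundary matrix has rank 12 and Smith normal form diag(1,1,1,1,1,1,1,1,1,1,1,2).

Now H_k = ker ∂_k / im ∂_{k+1}, so:

  H_0: rank C_0 − rank ∂_1 = 7 − 6 = 1, and the invariant factors of ∂_1 are all 1, so H_0 = Z.
  H_1: rank ker ∂_1 − rank ∂_2 = (18 − 6) − 12 = 0, and ∂_2 has invariant factor 2 > 1, so H_1 = Z/2Z.
  H_2: rank ker ∂_2 − rank ∂_3 = (12 − 12) − 0 = 0, and there is no ∂_3, so H_2 = 0.

As a check, the Euler characteristic is 7 − 18 + 12 = 1, which agrees with 1 − 0 + 0 = 1.
(K is a triangulation of the real projective plane RP^2.)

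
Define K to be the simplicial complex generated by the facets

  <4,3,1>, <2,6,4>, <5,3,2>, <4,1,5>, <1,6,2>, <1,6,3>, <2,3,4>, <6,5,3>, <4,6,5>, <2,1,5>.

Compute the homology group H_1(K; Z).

Order the vertices as 1 < 2 < 3 < 4 < 5 < 6. Listing each simplex with vertices in this order, K has dimension 2 with simplices:

  0-simplices (6): [1], [2], [3], [4], [5], [6]
  1-simplices (15): [1,2], [1,3], [1,4], [1,5], [1,6], [2,3], [2,4], [2,5], [2,6], [3,4], [3,5], [3,6], [4,5], [4,6], [5,6]
  2-simplices (10): [1,2,5], [1,2,6], [1,3,4], [1,3,6], [1,4,5], [2,3,4], [2,3,5], [2,4,6], [3,5,6], [4,5,6]

giving chain groups C_0 ≅ Z^6, C_1 ≅ Z^15, C_2 ≅ Z^10.

Boundary ∂_1: C_1 → C_0 maps an edge to its endpoints' difference, ∂[p,q] = q − p. For instance
  ∂[3,4] = [4] − [3].
The 6×15 boundary matrix has rank 5 and Smith normal form diag(1,1,1,1,1).

∂_2: C_2 → C_1 sends each 2-simplex [p,q,r] to [q,r] − [p,r] + [p,q]. For instance
  ∂[2,4,6] = [4,6] − [2,6] + [2,4],
  ∂[1,3,6] = [3,6] − [1,6] + [1,3].
This gives a 15×10 integer matrix of rank 10; reducing to Smith normal form yields diagonal entries (1,1,1,1,1,1,1,1,1,2).

Computing H_k = (kernel of ∂_k) / (image of ∂_{k+1}):

  H_1: rank ker ∂_1 − rank ∂_2 = (15 − 5) − 10 = 0, and ∂_2 has invariant factor 2 > 1, so H_1 ≅ Z/2.

H_1 ≅ Z/2.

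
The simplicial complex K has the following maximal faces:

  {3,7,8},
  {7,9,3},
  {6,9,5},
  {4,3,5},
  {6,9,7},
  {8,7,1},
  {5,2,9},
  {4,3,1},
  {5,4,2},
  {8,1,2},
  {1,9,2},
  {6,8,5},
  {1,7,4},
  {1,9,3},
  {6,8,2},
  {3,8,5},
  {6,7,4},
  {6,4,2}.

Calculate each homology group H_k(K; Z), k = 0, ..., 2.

H_0 ≅ Z,  H_1 ≅ Z ⊕ Z/2Z,  H_2 = 0.

Fix the vertex order 1 < 2 < 3 < 4 < 5 < 6 < 7 < 8 < 9 and write every simplex with vertices in increasing order. Then dim K = 2 and the simplices of K are:

  0-simplices (9): [1], [2], [3], [4], [5], [6], [7], [8], [9]
  1-simplices (27): (27 of them)
  2-simplices (18): [1,2,8], [1,2,9], [1,3,4], [1,3,9], [1,4,7], [1,7,8], [2,4,5], [2,4,6], [2,5,9], [2,6,8], [3,4,5], [3,5,8], [3,7,8], [3,7,9], [4,6,7], [5,6,8], [5,6,9], [6,7,9]

so the chain groups are C_0 ≅ Z^9, C_1 ≅ Z^27, C_2 ≅ Z^18.

∂_1: C_1 → C_0 maps an edge to its endpoints' difference, ∂[p,q] = q − p. For instance
  ∂[3,9] = [9] − [3].
This gives a 9×27 integer matrix of rank 8; reducing to Smith normal form yields diagonal entries (1,1,1,1,1,1,1,1).

Boundary ∂_2: C_2 → C_1 acts by ∂[p,q,r] = [q,r] − [p,r] + [p,q]. For instance
  ∂[1,3,9] = [3,9] − [1,9] + [1,3],
  ∂[1,7,8] = [7,8] − [1,8] + [1,7].
This gives a 27×18 integer matrix of rank 18; reducing to Smith normal form yields diagonal entries (1,1,1,1,1,1,1,1,1,1,1,1,1,1,1,1,1,2).

Now H_k = ker ∂_k / im ∂_{k+1}, so:

  H_0: rank C_0 − rank ∂_1 = 9 − 8 = 1, and the invariant factors of ∂_1 are all 1, so H_0 ≅ Z.
  H_1: rank ker ∂_1 − rank ∂_2 = (27 − 8) − 18 = 1, and ∂_2 has invariant factor 2 > 1, so H_1 ≅ Z ⊕ Z/2Z.
  H_2: rank ker ∂_2 − rank ∂_3 = (18 − 18) − 0 = 0, and there is no ∂_3, so H_2 ≅ 0.

(K is a triangulation of the Klein bottle.)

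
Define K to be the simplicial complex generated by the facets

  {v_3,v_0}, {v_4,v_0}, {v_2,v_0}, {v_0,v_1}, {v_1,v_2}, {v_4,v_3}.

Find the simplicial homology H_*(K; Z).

We work with the vertex ordering v_0 < v_1 < v_2 < v_3 < v_4. The simplices of K, each written with vertices in increasing order, are:

  0-simplices (5): [v_0], [v_1], [v_2], [v_3], [v_4]
  1-simplices (6): [v_0,v_1], [v_0,v_2], [v_0,v_3], [v_0,v_4], [v_1,v_2], [v_3,v_4]

so the chain groups are C_0 ≅ Z^5, C_1 ≅ Z^6.

∂_1: C_1 → C_0 sends each edge [p,q] (with p < q) to q − p.
The resulting 5×6 matrix has rank 4, and its Smith normal form has invariant factors (1,1,1,1).

Reading off H_k = ker ∂_k / im ∂_{k+1}:

  H_0: rank C_0 − rank ∂_1 = 5 − 4 = 1, and the invariant factors of ∂_1 are all 1, so H_0 ≅ Z.
  H_1: rank ker ∂_1 − rank ∂_2 = (6 − 4) − 0 = 2, and there is no ∂_2, so H_1 ≅ Z^2.

As a check, the Euler characteristic is 5 − 6 = -1, which agrees with 1 − 2 = -1.

H_0 = Z,  H_1 = Z^2.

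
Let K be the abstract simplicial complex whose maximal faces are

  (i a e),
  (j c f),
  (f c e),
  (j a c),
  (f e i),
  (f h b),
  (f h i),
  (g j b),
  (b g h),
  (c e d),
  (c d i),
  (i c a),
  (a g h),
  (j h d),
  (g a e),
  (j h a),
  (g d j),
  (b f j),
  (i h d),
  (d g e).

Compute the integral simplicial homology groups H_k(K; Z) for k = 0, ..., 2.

Order the vertices as a < b < c < d < e < f < g < h < i < j. Listing each simplex with vertices in this order, K has dimension 2 with simplices:

  0-simplices (10): a, b, c, d, e, f, g, h, i, j
  1-simplices (30): ac, ae, ag, ah, ai, aj, bf, bg, bh, bj, cd, ce, cf, ci, cj, de, dg, dh, di, dj, ef, eg, ei, fh, fi, fj, gh, gj, hi, hj
  2-simplices (20): aci, acj, aeg, aei, agh, ahj, bfh, bfj, bgh, bgj, cde, cdi, cef, cfj, deg, dgj, dhi, dhj, efi, fhi

so the chain groups are C_0 ≅ Z^10, C_1 ≅ Z^30, C_2 ≅ Z^20.

The boundary map ∂_1: C_1 → C_0 is given by ∂[p,q] = [q] − [p].
The 10×30 boundary matrix has rank 9 and Smith normal form diag(1,1,1,1,1,1,1,1,1).

Boundary ∂_2: C_2 → C_1 maps a triangle to the signed sum of its edges. For instance
  ∂cdi = di − ci + cd,
  ∂efi = fi − ei + ef.
The 30×20 boundary matrix has rank 20 and Smith normal form diag(1,1,1,1,1,1,1,1,1,1,1,1,1,1,1,1,1,1,1,2).

Reading off H_k = ker ∂_k / im ∂_{k+1}:

  H_0: rank C_0 − rank ∂_1 = 10 − 9 = 1, and the invariant factors of ∂_1 are all 1, so H_0 = Z.
  H_1: rank ker ∂_1 − rank ∂_2 = (30 − 9) − 20 = 1, and ∂_2 has invariant factor 2 > 1, so H_1 = Z ⊕ Z/2.
  H_2: rank ker ∂_2 − rank ∂_3 = (20 − 20) − 0 = 0, and there is no ∂_3, so H_2 = 0.

As a check, the Euler characteristic is 10 − 30 + 20 = 0, which agrees with 1 − 1 + 0 = 0.
(K is a triangulation of the Klein bottle.)

H_0 ≅ Z,  H_1 ≅ Z ⊕ Z/2,  H_2 = 0.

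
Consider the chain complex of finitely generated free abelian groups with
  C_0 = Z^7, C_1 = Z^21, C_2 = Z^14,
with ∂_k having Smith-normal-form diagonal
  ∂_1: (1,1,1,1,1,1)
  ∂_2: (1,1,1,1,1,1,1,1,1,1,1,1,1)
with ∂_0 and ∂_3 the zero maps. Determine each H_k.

H_0: b_0 = 7 − 0 − 6 = 1; torsion from ∂_1 factors > 1: none. So H_0 = Z.
H_1: b_1 = 21 − 6 − 13 = 2; torsion from ∂_2 factors > 1: none. So H_1 = Z^2.
H_2: b_2 = 14 − 13 − 0 = 1; torsion from ∂_3 factors > 1: none. So H_2 = Z.

H_0 = Z,  H_1 = Z^2,  H_2 = Z.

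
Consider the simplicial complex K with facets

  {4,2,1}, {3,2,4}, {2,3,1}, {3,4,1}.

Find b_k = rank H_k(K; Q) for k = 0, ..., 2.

b_0 = 1, b_1 = 0, b_2 = 1.

We work with the vertex ordering 1 < 2 < 3 < 4. The simplices of K, each written with vertices in increasing order, are:

  0-simplices (4): [1], [2], [3], [4]
  1-simplices (6): [1,2], [1,3], [1,4], [2,3], [2,4], [3,4]
  2-simplices (4): [1,2,3], [1,2,4], [1,3,4], [2,3,4]

giving chain groups C_0 ≅ Z^4, C_1 ≅ Z^6, C_2 ≅ Z^4.

Boundary ∂_1: C_1 → C_0 maps an edge to its endpoints' difference, ∂[p,q] = q − p.
This gives a 4×6 integer matrix of rank 3; reducing to Smith normal form yields diagonal entries (1,1,1).

Boundary ∂_2: C_2 → C_1 sends each 2-simplex [p,q,r] to [q,r] − [p,r] + [p,q]. For instance
  ∂[1,2,4] = [2,4] − [1,4] + [1,2],
  ∂[1,3,4] = [3,4] − [1,4] + [1,3].
The resulting 6×4 matrix has rank 3, and its Smith normal form has invariant factors (1,1,1).

Reading off H_k = ker ∂_k / im ∂_{k+1}:

  H_0: rank C_0 − rank ∂_1 = 4 − 3 = 1, and the invariant factors of ∂_1 are all 1, so H_0 = Z.
  H_1: rank ker ∂_1 − rank ∂_2 = (6 − 3) − 3 = 0, and the invariant factors of ∂_2 are all 1, so H_1 = 0.
  H_2: rank ker ∂_2 − rank ∂_3 = (4 − 3) − 0 = 1, and there is no ∂_3, so H_2 = Z.

Hence the Betti numbers are b_0 = 1, b_1 = 0, b_2 = 1.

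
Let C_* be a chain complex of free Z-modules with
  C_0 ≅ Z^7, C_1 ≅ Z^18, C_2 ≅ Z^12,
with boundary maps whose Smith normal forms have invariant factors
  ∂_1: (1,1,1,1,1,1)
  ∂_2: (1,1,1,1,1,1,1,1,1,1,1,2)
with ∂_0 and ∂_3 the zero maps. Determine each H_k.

H_0: b_0 = 7 − 0 − 6 = 1; torsion from ∂_1 factors > 1: none. So H_0 ≅ Z.
H_1: b_1 = 18 − 6 − 12 = 0; torsion from ∂_2 factors > 1: [2]. So H_1 ≅ Z/2Z.
H_2: b_2 = 12 − 12 − 0 = 0; torsion from ∂_3 factors > 1: none. So H_2 ≅ 0.

H_0 ≅ Z,  H_1 ≅ Z/2Z,  H_2 = 0.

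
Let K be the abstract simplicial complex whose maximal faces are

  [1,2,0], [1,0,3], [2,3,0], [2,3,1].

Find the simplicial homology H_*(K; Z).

We work with the vertex ordering 0 < 1 < 2 < 3. The simplices of K, each written with vertices in increasing order, are:

  0-simplices (4): [0], [1], [2], [3]
  1-simplices (6): [0,1], [0,2], [0,3], [1,2], [1,3], [2,3]
  2-simplices (4): [0,1,2], [0,1,3], [0,2,3], [1,2,3]

so the chain groups are C_0 ≅ Z^4, C_1 ≅ Z^6, C_2 ≅ Z^4.

∂_1: C_1 → C_0 maps an edge to its endpoints' difference, ∂[p,q] = q − p. For instance
  ∂[1,2] = [2] − [1].
As a 4×6 matrix over Z this has rank 3, with invariant factors (1,1,1).

The boundary map ∂_2: C_2 → C_1 sends each 2-simplex [p,q,r] to [q,r] − [p,r] + [p,q]. For instance
  ∂[1,2,3] = [2,3] − [1,3] + [1,2],
  ∂[0,1,3] = [1,3] − [0,3] + [0,1].
This gives a 6×4 integer matrix of rank 3; reducing to Smith normal form yields diagonal entries (1,1,1).

Reading off H_k = ker ∂_k / im ∂_{k+1}:

  H_0: rank C_0 − rank ∂_1 = 4 − 3 = 1, and the invariant factors of ∂_1 are all 1, so H_0 = Z.
  H_1: rank ker ∂_1 − rank ∂_2 = (6 − 3) − 3 = 0, and the invariant factors of ∂_2 are all 1, so H_1 = 0.
  H_2: rank ker ∂_2 − rank ∂_3 = (4 − 3) − 0 = 1, and there is no ∂_3, so H_2 = Z.

As a check, the Euler characteristic is 4 − 6 + 4 = 2, which agrees with 1 − 0 + 1 = 2.

H_0 = Z,  H_1 = 0,  H_2 = Z.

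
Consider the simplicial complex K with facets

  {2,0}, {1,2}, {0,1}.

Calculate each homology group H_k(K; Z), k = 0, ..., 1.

We work with the vertex ordering 0 < 1 < 2. The simplices of K, each written with vertices in increasing order, are:

  0-simplices (3): [0], [1], [2]
  1-simplices (3): [0,1], [0,2], [1,2]

giving chain groups C_0 ≅ Z^3, C_1 ≅ Z^3.

∂_1: C_1 → C_0 is given by ∂[p,q] = [q] − [p]. For instance
  ∂[0,1] = [1] − [0].
As a 3×3 matrix over Z this has rank 2, with invariant factors (1,1).

From H_k ≅ ker(∂_k) / im(∂_{k+1}) we obtain:

  H_0: rank C_0 − rank ∂_1 = 3 − 2 = 1, and the invariant factors of ∂_1 are all 1, so H_0 = Z.
  H_1: rank ker ∂_1 − rank ∂_2 = (3 − 2) − 0 = 1, and there is no ∂_2, so H_1 = Z.

H_0 ≅ Z,  H_1 ≅ Z.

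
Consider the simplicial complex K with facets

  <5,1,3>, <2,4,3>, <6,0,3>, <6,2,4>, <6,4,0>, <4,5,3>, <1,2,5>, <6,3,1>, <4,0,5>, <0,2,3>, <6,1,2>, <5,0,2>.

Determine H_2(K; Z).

H_2 ≅ 0.

Take the total order 0 < 1 < 2 < 3 < 4 < 5 < 6 on the vertex set. Then K (dimension 2) consists of the simplices:

  0-simplices (7): [0], [1], [2], [3], [4], [5], [6]
  1-simplices (18): [0,2], [0,3], [0,4], [0,5], [0,6], [1,2], [1,3], [1,5], [1,6], [2,3], [2,4], [2,5], [2,6], [3,4], [3,5], [3,6], [4,5], [4,6]
  2-simplices (12): [0,2,3], [0,2,5], [0,3,6], [0,4,5], [0,4,6], [1,2,5], [1,2,6], [1,3,5], [1,3,6], [2,3,4], [2,4,6], [3,4,5]

giving chain groups C_0 ≅ Z^7, C_1 ≅ Z^18, C_2 ≅ Z^12.

Boundary ∂_1: C_1 → C_0 is given by ∂[p,q] = [q] − [p]. For instance
  ∂[3,6] = [6] − [3].
This gives a 7×18 integer matrix of rank 6; reducing to Smith normal form yields diagonal entries (1,1,1,1,1,1).

Boundary ∂_2: C_2 → C_1 maps a triangle to the signed sum of its edges. For instance
  ∂[1,2,6] = [2,6] − [1,6] + [1,2],
  ∂[3,4,5] = [4,5] − [3,5] + [3,4].
The 18×12 boundary matrix has rank 12 and Smith normal form diag(1,1,1,1,1,1,1,1,1,1,1,2).

Reading off H_k = ker ∂_k / im ∂_{k+1}:

  H_2: rank ker ∂_2 − rank ∂_3 = (12 − 12) − 0 = 0, and there is no ∂_3, so H_2 = 0.

(K is a triangulation of the real projective plane RP^2.)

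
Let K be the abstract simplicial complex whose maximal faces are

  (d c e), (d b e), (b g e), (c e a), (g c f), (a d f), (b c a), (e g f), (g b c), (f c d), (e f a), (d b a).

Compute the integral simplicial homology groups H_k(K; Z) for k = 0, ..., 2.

K has 7 vertices, 18 edges, 12 triangles.
rank ∂_0 = 0, rank ∂_1 = 6 ⇒ b_0 = 7 − 0 − 6 = 1; all invariant factors of ∂_1 are 1 so no torsion. So H_0 ≅ Z.
rank ∂_1 = 6, rank ∂_2 = 12 ⇒ b_1 = 18 − 6 − 12 = 0; ∂_2 has invariant factor(s) [2] giving torsion. So H_1 ≅ Z/2Z.
rank ∂_2 = 12, rank ∂_3 = 0 ⇒ b_2 = 12 − 12 − 0 = 0. So H_2 ≅ 0.

H_0 ≅ Z,  H_1 ≅ Z/2Z,  H_2 = 0.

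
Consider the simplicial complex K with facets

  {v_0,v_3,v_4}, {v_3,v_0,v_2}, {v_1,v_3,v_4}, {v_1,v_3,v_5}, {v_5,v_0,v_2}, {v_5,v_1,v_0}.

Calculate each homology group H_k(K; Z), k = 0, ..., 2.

Order the vertices as v_0 < v_1 < v_2 < v_3 < v_4 < v_5. Listing each simplex with vertices in this order, K has dimension 2 with simplices:

  0-simplices (6): [v_0], [v_1], [v_2], [v_3], [v_4], [v_5]
  1-simplices (12): [v_0,v_1], [v_0,v_2], [v_0,v_3], [v_0,v_4], [v_0,v_5], [v_1,v_3], [v_1,v_4], [v_1,v_5], [v_2,v_3], [v_2,v_5], [v_3,v_4], [v_3,v_5]
  2-simplices (6): [v_0,v_1,v_5], [v_0,v_2,v_3], [v_0,v_2,v_5], [v_0,v_3,v_4], [v_1,v_3,v_4], [v_1,v_3,v_5]

giving chain groups C_0 ≅ Z^6, C_1 ≅ Z^12, C_2 ≅ Z^6.

∂_1: C_1 → C_0 sends each edge [p,q] (with p < q) to q − p.
As a 6×12 matrix over Z this has rank 5, with invariant factors (1,1,1,1,1).

∂_2: C_2 → C_1 sends each 2-simplex [p,q,r] to [q,r] − [p,r] + [p,q]. For instance
  ∂[v_0,v_2,v_5] = [v_2,v_5] − [v_0,v_5] + [v_0,v_2],
  ∂[v_0,v_3,v_4] = [v_3,v_4] − [v_0,v_4] + [v_0,v_3].
This gives a 12×6 integer matrix of rank 6; reducing to Smith normal form yields diagonal entries (1,1,1,1,1,1).

Reading off H_k = ker ∂_k / im ∂_{k+1}:

  H_0: rank C_0 − rank ∂_1 = 6 − 5 = 1, and the invariant factors of ∂_1 are all 1, so H_0 ≅ Z.
  H_1: rank ker ∂_1 − rank ∂_2 = (12 − 5) − 6 = 1, and the invariant factors of ∂_2 are all 1, so H_1 ≅ Z.
  H_2: rank ker ∂_2 − rank ∂_3 = (6 − 6) − 0 = 0, and there is no ∂_3, so H_2 ≅ 0.

H_0 ≅ Z,  H_1 ≅ Z,  H_2 = 0.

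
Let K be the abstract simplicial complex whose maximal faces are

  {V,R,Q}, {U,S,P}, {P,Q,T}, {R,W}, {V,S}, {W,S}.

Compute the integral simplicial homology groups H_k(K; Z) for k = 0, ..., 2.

H_0 ≅ Z,  H_1 ≅ Z^2,  H_2 = 0.

K has 8 vertices, 12 edges, 3 triangles.
rank ∂_0 = 0, rank ∂_1 = 7 ⇒ b_0 = 8 − 0 − 7 = 1; all invariant factors of ∂_1 are 1 so no torsion. So H_0 = Z.
rank ∂_1 = 7, rank ∂_2 = 3 ⇒ b_1 = 12 − 7 − 3 = 2; all invariant factors of ∂_2 are 1 so no torsion. So H_1 = Z^2.
rank ∂_2 = 3, rank ∂_3 = 0 ⇒ b_2 = 3 − 3 − 0 = 0. So H_2 = 0.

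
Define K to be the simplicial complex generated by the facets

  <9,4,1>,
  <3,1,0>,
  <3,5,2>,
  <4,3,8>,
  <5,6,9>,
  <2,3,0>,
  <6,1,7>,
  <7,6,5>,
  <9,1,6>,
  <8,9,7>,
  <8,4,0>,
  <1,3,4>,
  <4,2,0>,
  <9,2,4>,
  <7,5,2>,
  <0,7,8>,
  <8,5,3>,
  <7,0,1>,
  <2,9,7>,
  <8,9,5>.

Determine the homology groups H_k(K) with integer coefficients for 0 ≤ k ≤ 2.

H_0 = Z,  H_1 = Z ⊕ Z/2,  H_2 = 0.

Take the total order 0 < 1 < 2 < 3 < 4 < 5 < 6 < 7 < 8 < 9 on the vertex set. Then K (dimension 2) consists of the simplices:

  0-simplices (10): [0], [1], [2], [3], [4], [5], [6], [7], [8], [9]
  1-simplices (30): (30 of them)
  2-simplices (20): (20 of them)

giving chain groups C_0 ≅ Z^10, C_1 ≅ Z^30, C_2 ≅ Z^20.

Boundary ∂_1: C_1 → C_0 maps an edge to its endpoints' difference, ∂[p,q] = q − p. For instance
  ∂[4,8] = [8] − [4].
This gives a 10×30 integer matrix of rank 9; reducing to Smith normal form yields diagonal entries (1,1,1,1,1,1,1,1,1).

The boundary map ∂_2: C_2 → C_1 sends each 2-simplex [p,q,r] to [q,r] − [p,r] + [p,q]. For instance
  ∂[2,5,7] = [5,7] − [2,7] + [2,5],
  ∂[5,6,7] = [6,7] − [5,7] + [5,6].
This gives a 30×20 integer matrix of rank 20; reducing to Smith normal form yields diagonal entries (1,1,1,1,1,1,1,1,1,1,1,1,1,1,1,1,1,1,1,2).

Reading off H_k = ker ∂_k / im ∂_{k+1}:

  H_0: rank C_0 − rank ∂_1 = 10 − 9 = 1, and the invariant factors of ∂_1 are all 1, so H_0 ≅ Z.
  H_1: rank ker ∂_1 − rank ∂_2 = (30 − 9) − 20 = 1, and ∂_2 has invariant factor 2 > 1, so H_1 ≅ Z ⊕ Z/2.
  H_2: rank ker ∂_2 − rank ∂_3 = (20 − 20) − 0 = 0, and there is no ∂_3, so H_2 ≅ 0.

(K is a triangulation of the Klein bottle.)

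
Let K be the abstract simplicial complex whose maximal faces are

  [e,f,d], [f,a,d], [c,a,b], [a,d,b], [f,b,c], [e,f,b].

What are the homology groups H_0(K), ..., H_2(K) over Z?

H_0 = Z,  H_1 = Z,  H_2 = 0.

Fix the vertex order a < b < c < d < e < f and write every simplex with vertices in increasing order. Then dim K = 2 and the simplices of K are:

  0-simplices (6): a, b, c, d, e, f
  1-simplices (12): ab, ac, ad, af, bc, bd, be, bf, cf, de, df, ef
  2-simplices (6): abc, abd, adf, bcf, bef, def

giving chain groups C_0 ≅ Z^6, C_1 ≅ Z^12, C_2 ≅ Z^6.

Boundary ∂_1: C_1 → C_0 sends each edge [p,q] (with p < q) to q − p.
This gives a 6×12 integer matrix of rank 5; reducing to Smith normal form yields diagonal entries (1,1,1,1,1).

The boundary map ∂_2: C_2 → C_1 acts by ∂[p,q,r] = [q,r] − [p,r] + [p,q]. For instance
  ∂bef = ef − bf + be,
  ∂abd = bd − ad + ab.
The resulting 12×6 matrix has rank 6, and its Smith normal form has invariant factors (1,1,1,1,1,1).

From H_k ≅ ker(∂_k) / im(∂_{k+1}) we obtain:

  H_0: rank C_0 − rank ∂_1 = 6 − 5 = 1, and the invariant factors of ∂_1 are all 1, so H_0 = Z.
  H_1: rank ker ∂_1 − rank ∂_2 = (12 − 5) − 6 = 1, and the invariant factors of ∂_2 are all 1, so H_1 = Z.
  H_2: rank ker ∂_2 − rank ∂_3 = (6 − 6) − 0 = 0, and there is no ∂_3, so H_2 = 0.

As a check, the Euler characteristic is 6 − 12 + 6 = 0, which agrees with 1 − 1 + 0 = 0.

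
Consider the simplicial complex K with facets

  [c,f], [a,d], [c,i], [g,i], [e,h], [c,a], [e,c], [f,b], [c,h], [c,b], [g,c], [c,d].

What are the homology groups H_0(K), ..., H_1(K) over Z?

Take the total order a < b < c < d < e < f < g < h < i on the vertex set. Then K (dimension 1) consists of the simplices:

  0-simplices (9): a, b, c, d, e, f, g, h, i
  1-simplices (12): ac, ad, bc, bf, cd, ce, cf, cg, ch, ci, eh, gi

so the chain groups are C_0 ≅ Z^9, C_1 ≅ Z^12.

The boundary map ∂_1: C_1 → C_0 is given by ∂[p,q] = [q] − [p].
The resulting 9×12 matrix has rank 8, and its Smith normal form has invariant factors (1,1,1,1,1,1,1,1).

Reading off H_k = ker ∂_k / im ∂_{k+1}:

  H_0: rank C_0 − rank ∂_1 = 9 − 8 = 1, and the invariant factors of ∂_1 are all 1, so H_0 ≅ Z.
  H_1: rank ker ∂_1 − rank ∂_2 = (12 − 8) − 0 = 4, and there is no ∂_2, so H_1 ≅ Z^4.

H_0 = Z,  H_1 = Z^4.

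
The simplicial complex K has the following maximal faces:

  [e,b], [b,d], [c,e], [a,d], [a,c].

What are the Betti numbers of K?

Take the total order a < b < c < d < e on the vertex set. Then K (dimension 1) consists of the simplices:

  0-simplices (5): a, b, c, d, e
  1-simplices (5): ac, ad, bd, be, ce

Hence C_0 ≅ Z^5, C_1 ≅ Z^5.

The boundary map ∂_1: C_1 → C_0 maps an edge to its endpoints' difference, ∂[p,q] = q − p. For instance
  ∂be = e − b.
This gives a 5×5 integer matrix of rank 4; reducing to Smith normal form yields diagonal entries (1,1,1,1).

Now H_k = ker ∂_k / im ∂_{k+1}, so:

  H_0: rank C_0 − rank ∂_1 = 5 − 4 = 1, and the invariant factors of ∂_1 are all 1, so H_0 = Z.
  H_1: rank ker ∂_1 − rank ∂_2 = (5 − 4) − 0 = 1, and there is no ∂_2, so H_1 = Z.

(K is a triangulation of the circle S^1.)

Hence the Betti numbers are b_0 = 1, b_1 = 1.

b_0 = 1, b_1 = 1.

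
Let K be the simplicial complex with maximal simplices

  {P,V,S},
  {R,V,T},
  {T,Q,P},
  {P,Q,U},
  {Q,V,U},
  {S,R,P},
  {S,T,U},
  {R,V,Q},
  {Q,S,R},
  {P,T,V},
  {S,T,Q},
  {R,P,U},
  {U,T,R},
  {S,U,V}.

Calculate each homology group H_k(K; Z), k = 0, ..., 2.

H_0 ≅ Z,  H_1 ≅ Z^2,  H_2 ≅ Z.

Fix the vertex order P < Q < R < S < T < U < V and write every simplex with vertices in increasing order. Then dim K = 2 and the simplices of K are:

  0-simplices (7): P, Q, R, S, T, U, V
  1-simplices (21): PQ, PR, PS, PT, PU, PV, QR, QS, QT, QU, QV, RS, RT, RU, RV, ST, SU, SV, TU, TV, UV
  2-simplices (14): PQT, PQU, PRS, PRU, PSV, PTV, QRS, QRV, QST, QUV, RTU, RTV, STU, SUV

so the chain groups are C_0 ≅ Z^7, C_1 ≅ Z^21, C_2 ≅ Z^14.

∂_1: C_1 → C_0 is given by ∂[p,q] = [q] − [p]. For instance
  ∂UV = V − U.
The resulting 7×21 matrix has rank 6, and its Smith normal form has invariant factors (1,1,1,1,1,1).

The boundary map ∂_2: C_2 → C_1 sends each 2-simplex [p,q,r] to [q,r] − [p,r] + [p,q]. For instance
  ∂PSV = SV − PV + PS,
  ∂QUV = UV − QV + QU.
The 21×14 boundary matrix has rank 13 and Smith normal form diag(1,1,1,1,1,1,1,1,1,1,1,1,1).

Now H_k = ker ∂_k / im ∂_{k+1}, so:

  H_0: rank C_0 − rank ∂_1 = 7 − 6 = 1, and the invariant factors of ∂_1 are all 1, so H_0 ≅ Z.
  H_1: rank ker ∂_1 − rank ∂_2 = (21 − 6) − 13 = 2, and the invariant factors of ∂_2 are all 1, so H_1 ≅ Z^2.
  H_2: rank ker ∂_2 − rank ∂_3 = (14 − 13) − 0 = 1, and there is no ∂_3, so H_2 ≅ Z.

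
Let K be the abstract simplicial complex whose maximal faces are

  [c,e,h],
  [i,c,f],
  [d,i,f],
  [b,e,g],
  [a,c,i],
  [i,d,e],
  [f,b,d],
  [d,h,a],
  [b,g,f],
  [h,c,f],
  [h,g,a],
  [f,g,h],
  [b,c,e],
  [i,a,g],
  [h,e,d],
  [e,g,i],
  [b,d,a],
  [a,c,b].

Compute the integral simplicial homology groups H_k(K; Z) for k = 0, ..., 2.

We work with the vertex ordering a < b < c < d < e < f < g < h < i. The simplices of K, each written with vertices in increasing order, are:

  0-simplices (9): a, b, c, d, e, f, g, h, i
  1-simplices (27): ab, ac, ad, ag, ah, ai, bc, bd, be, bf, bg, ce, cf, ch, ci, de, df, dh, di, eg, eh, ei, fg, fh, fi, gh, gi
  2-simplices (18): abc, abd, aci, adh, agh, agi, bce, bdf, beg, bfg, ceh, cfh, cfi, deh, dei, dfi, egi, fgh

so the chain groups are C_0 ≅ Z^9, C_1 ≅ Z^27, C_2 ≅ Z^18.

Boundary ∂_1: C_1 → C_0 maps an edge to its endpoints' difference, ∂[p,q] = q − p. For instance
  ∂df = f − d.
As a 9×27 matrix over Z this has rank 8, with invariant factors (1,1,1,1,1,1,1,1).

Boundary ∂_2: C_2 → C_1 acts by ∂[p,q,r] = [q,r] − [p,r] + [p,q]. For instance
  ∂bce = ce − be + bc,
  ∂dfi = fi − di + df.
This gives a 27×18 integer matrix of rank 17; reducing to Smith normal form yields diagonal entries (1,1,1,1,1,1,1,1,1,1,1,1,1,1,1,1,1).

From H_k ≅ ker(∂_k) / im(∂_{k+1}) we obtain:

  H_0: rank C_0 − rank ∂_1 = 9 − 8 = 1, and the invariant factors of ∂_1 are all 1, so H_0 = Z.
  H_1: rank ker ∂_1 − rank ∂_2 = (27 − 8) − 17 = 2, and the invariant factors of ∂_2 are all 1, so H_1 = Z^2.
  H_2: rank ker ∂_2 − rank ∂_3 = (18 − 17) − 0 = 1, and there is no ∂_3, so H_2 = Z.

H_0 ≅ Z,  H_1 ≅ Z^2,  H_2 ≅ Z.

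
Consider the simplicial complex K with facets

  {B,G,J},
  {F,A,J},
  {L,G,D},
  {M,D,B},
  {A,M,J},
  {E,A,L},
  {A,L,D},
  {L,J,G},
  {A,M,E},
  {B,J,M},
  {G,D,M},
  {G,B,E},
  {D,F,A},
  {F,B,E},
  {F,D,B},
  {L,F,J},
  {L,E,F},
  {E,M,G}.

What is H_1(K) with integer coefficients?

H_1 ≅ Z ⊕ Z/2.

We work with the vertex ordering A < B < D < E < F < G < J < L < M. The simplices of K, each written with vertices in increasing order, are:

  0-simplices (9): A, B, D, E, F, G, J, L, M
  1-simplices (27): AD, AE, AF, AJ, AL, AM, BD, BE, BF, BG, BJ, BM, DF, DG, DL, DM, EF, EG, EL, EM, FJ, FL, GJ, GL, GM, JL, JM
  2-simplices (18): ADF, ADL, AEL, AEM, AFJ, AJM, BDF, BDM, BEF, BEG, BGJ, BJM, DGL, DGM, EFL, EGM, FJL, GJL

so the chain groups are C_0 ≅ Z^9, C_1 ≅ Z^27, C_2 ≅ Z^18.

∂_1: C_1 → C_0 maps an edge to its endpoints' difference, ∂[p,q] = q − p. For instance
  ∂DM = M − D.
The 9×27 boundary matrix has rank 8 and Smith normal form diag(1,1,1,1,1,1,1,1).

Boundary ∂_2: C_2 → C_1 maps a triangle to the signed sum of its edges. For instance
  ∂BEF = EF − BF + BE,
  ∂BDM = DM − BM + BD.
This gives a 27×18 integer matrix of rank 18; reducing to Smith normal form yields diagonal entries (1,1,1,1,1,1,1,1,1,1,1,1,1,1,1,1,1,2).

Reading off H_k = ker ∂_k / im ∂_{k+1}:

  H_1: rank ker ∂_1 − rank ∂_2 = (27 − 8) − 18 = 1, and ∂_2 has invariant factor 2 > 1, so H_1 ≅ Z ⊕ Z/2.

(K is a triangulation of the Klein bottle.)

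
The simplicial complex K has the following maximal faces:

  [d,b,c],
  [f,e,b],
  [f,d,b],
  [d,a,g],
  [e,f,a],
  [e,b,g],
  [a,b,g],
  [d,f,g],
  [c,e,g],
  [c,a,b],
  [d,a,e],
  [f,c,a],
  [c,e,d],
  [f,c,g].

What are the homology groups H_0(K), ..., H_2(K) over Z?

H_0 = Z,  H_1 = Z^2,  H_2 = Z.

Order the vertices as a < b < c < d < e < f < g. Listing each simplex with vertices in this order, K has dimension 2 with simplices:

  0-simplices (7): a, b, c, d, e, f, g
  1-simplices (21): ab, ac, ad, ae, af, ag, bc, bd, be, bf, bg, cd, ce, cf, cg, de, df, dg, ef, eg, fg
  2-simplices (14): abc, abg, acf, ade, adg, aef, bcd, bdf, bef, beg, cde, ceg, cfg, dfg

so the chain groups are C_0 ≅ Z^7, C_1 ≅ Z^21, C_2 ≅ Z^14.

∂_1: C_1 → C_0 is given by ∂[p,q] = [q] − [p].
This gives a 7×21 integer matrix of rank 6; reducing to Smith normal form yields diagonal entries (1,1,1,1,1,1).

Boundary ∂_2: C_2 → C_1 acts by ∂[p,q,r] = [q,r] − [p,r] + [p,q]. For instance
  ∂aef = ef − af + ae,
  ∂cfg = fg − cg + cf.
The 21×14 boundary matrix has rank 13 and Smith normal form diag(1,1,1,1,1,1,1,1,1,1,1,1,1).

From H_k ≅ ker(∂_k) / im(∂_{k+1}) we obtain:

  H_0: rank C_0 − rank ∂_1 = 7 − 6 = 1, and the invariant factors of ∂_1 are all 1, so H_0 ≅ Z.
  H_1: rank ker ∂_1 − rank ∂_2 = (21 − 6) − 13 = 2, and the invariant factors of ∂_2 are all 1, so H_1 ≅ Z^2.
  H_2: rank ker ∂_2 − rank ∂_3 = (14 − 13) − 0 = 1, and there is no ∂_3, so H_2 ≅ Z.

As a check, the Euler characteristic is 7 − 21 + 14 = 0, which agrees with 1 − 2 + 1 = 0.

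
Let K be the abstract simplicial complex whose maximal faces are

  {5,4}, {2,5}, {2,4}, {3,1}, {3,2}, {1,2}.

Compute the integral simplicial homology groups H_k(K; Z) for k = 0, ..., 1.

Order the vertices as 1 < 2 < 3 < 4 < 5. Listing each simplex with vertices in this order, K has dimension 1 with simplices:

  0-simplices (5): [1], [2], [3], [4], [5]
  1-simplices (6): [1,2], [1,3], [2,3], [2,4], [2,5], [4,5]

Hence C_0 ≅ Z^5, C_1 ≅ Z^6.

Boundary ∂_1: C_1 → C_0 is given by ∂[p,q] = [q] − [p]. For instance
  ∂[2,5] = [5] − [2].
As a 5×6 matrix over Z this has rank 4, with invariant factors (1,1,1,1).

Computing H_k = (kernel of ∂_k) / (image of ∂_{k+1}):

  H_0: rank C_0 − rank ∂_1 = 5 − 4 = 1, and the invariant factors of ∂_1 are all 1, so H_0 = Z.
  H_1: rank ker ∂_1 − rank ∂_2 = (6 − 4) − 0 = 2, and there is no ∂_2, so H_1 = Z^2.

As a check, the Euler characteristic is 5 − 6 = -1, which agrees with 1 − 2 = -1.
(K is a triangulation of a wedge of 2 circles.)

H_0 = Z,  H_1 = Z^2.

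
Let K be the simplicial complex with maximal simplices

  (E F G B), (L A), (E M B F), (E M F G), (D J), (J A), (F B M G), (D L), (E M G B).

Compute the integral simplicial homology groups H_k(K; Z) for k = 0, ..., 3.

H_0 = Z^2,  H_1 = Z,  H_2 = 0,  H_3 = Z.

Take the total order A < B < D < E < F < G < J < L < M on the vertex set. Then K (dimension 3) consists of the simplices:

  0-simplices (9): A, B, D, E, F, G, J, L, M
  1-simplices (14): AJ, AL, BE, BF, BG, BM, DJ, DL, EF, EG, EM, FG, FM, GM
  2-simplices (10): BEF, BEG, BEM, BFG, BFM, BGM, EFG, EFM, EGM, FGM
  3-simplices (5): BEFG, BEFM, BEGM, BFGM, EFGM

so the chain groups are C_0 ≅ Z^9, C_1 ≅ Z^14, C_2 ≅ Z^10, C_3 ≅ Z^5.

The boundary map ∂_1: C_1 → C_0 maps an edge to its endpoints' difference, ∂[p,q] = q − p.
As a 9×14 matrix over Z this has rank 7, with invariant factors (1,1,1,1,1,1,1).

The boundary map ∂_2: C_2 → C_1 maps a triangle to the signed sum of its edges. For instance
  ∂EGM = GM − EM + EG,
  ∂BFM = FM − BM + BF.
This gives a 14×10 integer matrix of rank 6; reducing to Smith normal form yields diagonal entries (1,1,1,1,1,1).

∂_3: C_3 → C_2 sends each 3-simplex σ to the alternating sum Σ_i (−1)^i (σ with its i-th vertex removed). For instance
  ∂BFGM = FGM − BGM + BFM − BFG,
  ∂EFGM = FGM − EGM + EFM − EFG.
This gives a 10×5 integer matrix of rank 4; reducing to Smith normal form yields diagonal entries (1,1,1,1).

Reading off H_k = ker ∂_k / im ∂_{k+1}:

  H_0: rank C_0 − rank ∂_1 = 9 − 7 = 2, and the invariant factors of ∂_1 are all 1, so H_0 = Z^2.
  H_1: rank ker ∂_1 − rank ∂_2 = (14 − 7) − 6 = 1, and the invariant factors of ∂_2 are all 1, so H_1 = Z.
  H_2: rank ker ∂_2 − rank ∂_3 = (10 − 6) − 4 = 0, and the invariant factors of ∂_3 are all 1, so H_2 = 0.
  H_3: rank ker ∂_3 − rank ∂_4 = (5 − 4) − 0 = 1, and there is no ∂_4, so H_3 = Z.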